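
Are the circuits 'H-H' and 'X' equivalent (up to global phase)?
No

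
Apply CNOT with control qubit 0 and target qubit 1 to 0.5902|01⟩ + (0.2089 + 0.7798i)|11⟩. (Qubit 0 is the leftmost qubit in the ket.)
0.5902|01⟩ + (0.2089 + 0.7798i)|10⟩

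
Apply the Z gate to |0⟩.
|0⟩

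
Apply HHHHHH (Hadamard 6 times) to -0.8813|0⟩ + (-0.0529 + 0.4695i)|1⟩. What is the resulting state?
-0.8813|0⟩ + (-0.0529 + 0.4695i)|1⟩

H² = I, so an even number of Hadamards cancels: H^6 = I and the state is unchanged.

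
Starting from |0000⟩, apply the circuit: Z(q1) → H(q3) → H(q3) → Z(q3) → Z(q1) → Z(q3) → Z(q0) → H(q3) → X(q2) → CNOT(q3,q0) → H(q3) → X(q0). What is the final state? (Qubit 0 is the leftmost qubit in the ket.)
1/2|0010⟩ - 1/2|0011⟩ + 1/2|1010⟩ + 1/2|1011⟩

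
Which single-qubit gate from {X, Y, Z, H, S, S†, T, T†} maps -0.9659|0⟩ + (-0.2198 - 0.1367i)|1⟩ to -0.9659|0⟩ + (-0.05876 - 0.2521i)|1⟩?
T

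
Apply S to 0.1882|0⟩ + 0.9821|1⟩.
0.1882|0⟩ + 0.9821i|1⟩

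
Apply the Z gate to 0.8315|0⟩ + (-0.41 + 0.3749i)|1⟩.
0.8315|0⟩ + (0.41 - 0.3749i)|1⟩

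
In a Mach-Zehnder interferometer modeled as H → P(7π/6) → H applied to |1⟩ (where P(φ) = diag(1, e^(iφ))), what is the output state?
(0.933 + 0.25i)|0⟩ + (0.06699 - 0.25i)|1⟩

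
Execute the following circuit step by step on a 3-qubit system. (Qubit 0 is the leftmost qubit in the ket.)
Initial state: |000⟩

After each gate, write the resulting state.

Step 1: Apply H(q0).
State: 1/√2|000⟩ + 1/√2|100⟩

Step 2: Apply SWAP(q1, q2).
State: 1/√2|000⟩ + 1/√2|100⟩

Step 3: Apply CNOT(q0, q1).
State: 1/√2|000⟩ + 1/√2|110⟩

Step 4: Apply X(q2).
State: 1/√2|001⟩ + 1/√2|111⟩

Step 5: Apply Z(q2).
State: -1/√2|001⟩ - 1/√2|111⟩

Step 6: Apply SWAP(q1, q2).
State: -1/√2|010⟩ - 1/√2|111⟩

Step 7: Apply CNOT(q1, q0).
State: -1/√2|011⟩ - 1/√2|110⟩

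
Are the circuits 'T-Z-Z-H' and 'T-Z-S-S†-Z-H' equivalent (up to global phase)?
Yes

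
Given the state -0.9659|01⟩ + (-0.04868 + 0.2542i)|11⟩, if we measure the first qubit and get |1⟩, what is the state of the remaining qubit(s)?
(-0.1881 + 0.9822i)|1⟩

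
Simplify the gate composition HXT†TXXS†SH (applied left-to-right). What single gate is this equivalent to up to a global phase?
Z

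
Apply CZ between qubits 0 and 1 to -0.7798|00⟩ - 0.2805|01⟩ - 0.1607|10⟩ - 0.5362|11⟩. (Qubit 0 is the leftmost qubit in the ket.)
-0.7798|00⟩ - 0.2805|01⟩ - 0.1607|10⟩ + 0.5362|11⟩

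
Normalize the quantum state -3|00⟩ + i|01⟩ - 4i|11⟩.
-0.5883|00⟩ + 0.1961i|01⟩ - 0.7845i|11⟩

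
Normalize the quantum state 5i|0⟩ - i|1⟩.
0.9806i|0⟩ - 0.1961i|1⟩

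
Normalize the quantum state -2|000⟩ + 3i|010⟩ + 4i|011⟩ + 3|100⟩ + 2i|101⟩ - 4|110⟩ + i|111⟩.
-0.2604|000⟩ + 0.3906i|010⟩ + 0.5208i|011⟩ + 0.3906|100⟩ + 0.2604i|101⟩ - 0.5208|110⟩ + 0.1302i|111⟩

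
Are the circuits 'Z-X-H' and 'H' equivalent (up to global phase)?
No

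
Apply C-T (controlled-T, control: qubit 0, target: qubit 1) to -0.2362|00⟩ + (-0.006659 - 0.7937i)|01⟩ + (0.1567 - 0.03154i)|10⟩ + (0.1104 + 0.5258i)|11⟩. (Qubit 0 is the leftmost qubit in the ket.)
-0.2362|00⟩ + (-0.006659 - 0.7937i)|01⟩ + (0.1567 - 0.03154i)|10⟩ + (-0.2937 + 0.4499i)|11⟩

C-T leaves the control-|0⟩ kets |00⟩, |01⟩ unchanged and applies T to qubit 1 on the control-|1⟩ pair (|10⟩, |11⟩).
T = [[1, 0], [0, (1/√2 + (1/√2)i)]].
With a = amp(|10⟩) = (0.1567 - 0.03154i) and b = amp(|11⟩) = (0.1104 + 0.5258i):
new amp(|10⟩) = (1)·a = (0.1567 - 0.03154i)
new amp(|11⟩) = (1/√2 + (1/√2)i)·b = (-0.2937 + 0.4499i)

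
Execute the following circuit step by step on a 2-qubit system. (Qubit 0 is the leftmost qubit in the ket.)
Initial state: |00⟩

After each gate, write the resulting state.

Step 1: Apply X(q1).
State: |01⟩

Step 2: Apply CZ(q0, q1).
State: |01⟩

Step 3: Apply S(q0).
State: |01⟩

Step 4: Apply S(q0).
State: |01⟩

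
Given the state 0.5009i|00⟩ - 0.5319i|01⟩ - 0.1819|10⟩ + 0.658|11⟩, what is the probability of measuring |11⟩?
0.433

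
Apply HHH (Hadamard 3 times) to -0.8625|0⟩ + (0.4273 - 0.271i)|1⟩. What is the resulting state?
(-0.3077 - 0.1916i)|0⟩ + (-0.912 + 0.1916i)|1⟩

H² = I, so H^3 = H: a single Hadamard. With (a, b) = (-0.8625, (0.4273 - 0.271i)), H gives ((a + b)/√2, (a − b)/√2) = ((-0.3077 - 0.1916i), (-0.912 + 0.1916i)).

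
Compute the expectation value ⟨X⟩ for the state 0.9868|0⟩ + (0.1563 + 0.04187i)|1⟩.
0.3085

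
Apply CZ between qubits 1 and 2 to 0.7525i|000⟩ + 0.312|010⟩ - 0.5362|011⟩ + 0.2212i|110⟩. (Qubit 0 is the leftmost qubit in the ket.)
0.7525i|000⟩ + 0.312|010⟩ + 0.5362|011⟩ + 0.2212i|110⟩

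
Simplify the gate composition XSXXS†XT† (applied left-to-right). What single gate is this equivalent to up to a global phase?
T†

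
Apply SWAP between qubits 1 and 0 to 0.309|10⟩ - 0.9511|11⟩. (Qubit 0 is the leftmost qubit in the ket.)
0.309|01⟩ - 0.9511|11⟩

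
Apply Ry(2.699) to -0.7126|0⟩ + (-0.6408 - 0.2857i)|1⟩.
(0.4688 + 0.2787i)|0⟩ + (-0.8359 - 0.06271i)|1⟩

Ry(2.699) = [[cos(θ/2), −sin(θ/2)], [sin(θ/2), cos(θ/2)]]; θ = 2.699, cos(θ/2) ≈ 0.219495, sin(θ/2) ≈ 0.975614.
With a = amp(|0⟩) = -0.7126 and b = amp(|1⟩) = (-0.6408 - 0.2857i):
new amp(|0⟩) = (0.219495)·a + (-0.975614)·b = (0.4688 + 0.2787i)
new amp(|1⟩) = (0.975614)·a + (0.219495)·b = (-0.8359 - 0.06271i)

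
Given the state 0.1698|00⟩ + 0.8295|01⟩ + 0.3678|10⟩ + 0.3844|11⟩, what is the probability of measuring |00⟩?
0.02883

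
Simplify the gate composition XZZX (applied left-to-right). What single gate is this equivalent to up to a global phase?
I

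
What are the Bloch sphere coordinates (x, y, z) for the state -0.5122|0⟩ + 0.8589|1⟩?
(-0.8799, 0, -0.4754)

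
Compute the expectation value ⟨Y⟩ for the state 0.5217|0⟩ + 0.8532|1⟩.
0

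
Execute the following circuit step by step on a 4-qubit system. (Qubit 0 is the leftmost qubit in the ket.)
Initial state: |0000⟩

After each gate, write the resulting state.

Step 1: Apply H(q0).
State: 1/√2|0000⟩ + 1/√2|1000⟩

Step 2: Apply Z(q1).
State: 1/√2|0000⟩ + 1/√2|1000⟩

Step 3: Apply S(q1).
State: 1/√2|0000⟩ + 1/√2|1000⟩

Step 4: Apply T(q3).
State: 1/√2|0000⟩ + 1/√2|1000⟩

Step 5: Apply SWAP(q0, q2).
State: 1/√2|0000⟩ + 1/√2|0010⟩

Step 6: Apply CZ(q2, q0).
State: 1/√2|0000⟩ + 1/√2|0010⟩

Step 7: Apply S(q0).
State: 1/√2|0000⟩ + 1/√2|0010⟩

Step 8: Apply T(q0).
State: 1/√2|0000⟩ + 1/√2|0010⟩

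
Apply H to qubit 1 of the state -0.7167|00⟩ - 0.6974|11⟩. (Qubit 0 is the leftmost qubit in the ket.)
-0.5068|00⟩ - 0.5068|01⟩ - 0.4931|10⟩ + 0.4931|11⟩

H on qubit 1 mixes each pair of kets that differ only in qubit 1: amplitudes (a, b) of (|…0…⟩, |…1…⟩) become ((a + b)/√2, (a − b)/√2). Kets absent from the input have amplitude 0.
(|00⟩, |01⟩): (a, b) = (-0.7167, 0) → (-0.5068, -0.5068)
(|10⟩, |11⟩): (a, b) = (0, -0.6974) → (-0.4931, 0.4931)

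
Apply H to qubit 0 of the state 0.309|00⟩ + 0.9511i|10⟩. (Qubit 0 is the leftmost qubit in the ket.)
(0.2185 + 0.6725i)|00⟩ + (0.2185 - 0.6725i)|10⟩

H on qubit 0 mixes each pair of kets that differ only in qubit 0: amplitudes (a, b) of (|…0…⟩, |…1…⟩) become ((a + b)/√2, (a − b)/√2). Kets absent from the input have amplitude 0.
(|00⟩, |10⟩): (a, b) = (0.309, 0.9511i) → ((0.2185 + 0.6725i), (0.2185 - 0.6725i))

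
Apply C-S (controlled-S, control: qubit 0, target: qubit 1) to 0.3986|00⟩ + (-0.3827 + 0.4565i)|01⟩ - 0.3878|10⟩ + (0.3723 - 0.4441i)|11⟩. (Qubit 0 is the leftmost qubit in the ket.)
0.3986|00⟩ + (-0.3827 + 0.4565i)|01⟩ - 0.3878|10⟩ + (0.4441 + 0.3723i)|11⟩

C-S leaves the control-|0⟩ kets |00⟩, |01⟩ unchanged and applies S to qubit 1 on the control-|1⟩ pair (|10⟩, |11⟩).
S = [[1, 0], [0, i]].
With a = amp(|10⟩) = -0.3878 and b = amp(|11⟩) = (0.3723 - 0.4441i):
new amp(|10⟩) = (1)·a = -0.3878
new amp(|11⟩) = (i)·b = (0.4441 + 0.3723i)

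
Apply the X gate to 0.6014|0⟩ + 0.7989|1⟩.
0.7989|0⟩ + 0.6014|1⟩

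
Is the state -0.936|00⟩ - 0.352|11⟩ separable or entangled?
Entangled

Writing the state as a|00⟩ + b|01⟩ + c|10⟩ + d|11⟩, it is a product state iff ad − bc = 0.
Here (a, b, c, d) = (-0.936, 0, 0, -0.352): ad − bc = (-0.936)(-0.352) − (0)(0) = 0.3295 ≠ 0, so the state is entangled.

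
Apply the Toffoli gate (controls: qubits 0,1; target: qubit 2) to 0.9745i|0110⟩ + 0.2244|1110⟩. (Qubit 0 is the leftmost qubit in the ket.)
0.9745i|0110⟩ + 0.2244|1100⟩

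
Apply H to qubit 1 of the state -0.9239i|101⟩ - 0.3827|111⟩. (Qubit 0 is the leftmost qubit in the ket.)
(-0.2706 - 0.6533i)|101⟩ + (0.2706 - 0.6533i)|111⟩

H on qubit 1 mixes each pair of kets that differ only in qubit 1: amplitudes (a, b) of (|…0…⟩, |…1…⟩) become ((a + b)/√2, (a − b)/√2). Kets absent from the input have amplitude 0.
(|101⟩, |111⟩): (a, b) = (-0.9239i, -0.3827) → ((-0.2706 - 0.6533i), (0.2706 - 0.6533i))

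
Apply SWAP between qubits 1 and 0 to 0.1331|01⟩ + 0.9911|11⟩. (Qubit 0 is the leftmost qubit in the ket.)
0.1331|10⟩ + 0.9911|11⟩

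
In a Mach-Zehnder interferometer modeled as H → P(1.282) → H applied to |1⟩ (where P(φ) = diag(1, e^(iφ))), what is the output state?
(0.3576 - 0.4793i)|0⟩ + (0.6424 + 0.4793i)|1⟩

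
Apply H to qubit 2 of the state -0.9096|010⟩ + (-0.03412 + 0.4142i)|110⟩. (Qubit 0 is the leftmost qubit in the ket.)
-0.6432|010⟩ - 0.6432|011⟩ + (-0.02413 + 0.2929i)|110⟩ + (-0.02413 + 0.2929i)|111⟩

H on qubit 2 mixes each pair of kets that differ only in qubit 2: amplitudes (a, b) of (|…0…⟩, |…1…⟩) become ((a + b)/√2, (a − b)/√2). Kets absent from the input have amplitude 0.
(|010⟩, |011⟩): (a, b) = (-0.9096, 0) → (-0.6432, -0.6432)
(|110⟩, |111⟩): (a, b) = ((-0.03412 + 0.4142i), 0) → ((-0.02413 + 0.2929i), (-0.02413 + 0.2929i))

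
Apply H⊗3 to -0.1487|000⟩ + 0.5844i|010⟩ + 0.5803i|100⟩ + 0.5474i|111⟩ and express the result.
(-0.05257 + 0.6053i)|000⟩ + (-0.05257 + 0.2182i)|001⟩ + (-0.05257 - 0.195i)|010⟩ + (-0.05257 + 0.1921i)|011⟩ + (-0.05257 - 0.1921i)|100⟩ + (-0.05257 + 0.195i)|101⟩ + (-0.05257 - 0.2182i)|110⟩ + (-0.05257 - 0.6053i)|111⟩

H⊗3 gives amp(|y⟩) = (1/2√2) Σ_x (−1)^(x·y) amp(|x⟩), where x·y is the number of positions in which both x and y have a 1.
|000⟩: (-0.1487 + 0.5844i + 0.5803i + 0.5474i)/(2√2) = (-0.05257 + 0.6053i)
|001⟩: (-0.1487 + 0.5844i + 0.5803i - 0.5474i)/(2√2) = (-0.05257 + 0.2182i)
|010⟩: (-0.1487 - 0.5844i + 0.5803i - 0.5474i)/(2√2) = (-0.05257 - 0.195i)
|011⟩: (-0.1487 - 0.5844i + 0.5803i + 0.5474i)/(2√2) = (-0.05257 + 0.1921i)
|100⟩: (-0.1487 + 0.5844i - 0.5803i - 0.5474i)/(2√2) = (-0.05257 - 0.1921i)
|101⟩: (-0.1487 + 0.5844i - 0.5803i + 0.5474i)/(2√2) = (-0.05257 + 0.195i)
|110⟩: (-0.1487 - 0.5844i - 0.5803i + 0.5474i)/(2√2) = (-0.05257 - 0.2182i)
|111⟩: (-0.1487 - 0.5844i - 0.5803i - 0.5474i)/(2√2) = (-0.05257 - 0.6053i)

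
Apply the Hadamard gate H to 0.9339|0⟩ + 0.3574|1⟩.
0.9131|0⟩ + 0.4076|1⟩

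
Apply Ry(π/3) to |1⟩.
-1/2|0⟩ + 0.866|1⟩

Ry(π/3) = [[cos(θ/2), −sin(θ/2)], [sin(θ/2), cos(θ/2)]]; θ = π/3, cos(θ/2) ≈ 0.866025, sin(θ/2) ≈ 0.5.
With a = amp(|0⟩) = 0 and b = amp(|1⟩) = 1:
new amp(|0⟩) = (0.866025)·a + (-0.5)·b = -1/2
new amp(|1⟩) = (0.5)·a + (0.866025)·b = 0.866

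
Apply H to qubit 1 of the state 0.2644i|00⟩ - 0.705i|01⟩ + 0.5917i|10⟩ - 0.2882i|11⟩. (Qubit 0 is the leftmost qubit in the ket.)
-0.3116i|00⟩ + 0.6855i|01⟩ + 0.2146i|10⟩ + 0.6222i|11⟩

H on qubit 1 mixes each pair of kets that differ only in qubit 1: amplitudes (a, b) of (|…0…⟩, |…1…⟩) become ((a + b)/√2, (a − b)/√2). Kets absent from the input have amplitude 0.
(|00⟩, |01⟩): (a, b) = (0.2644i, -0.705i) → (-0.3116i, 0.6855i)
(|10⟩, |11⟩): (a, b) = (0.5917i, -0.2882i) → (0.2146i, 0.6222i)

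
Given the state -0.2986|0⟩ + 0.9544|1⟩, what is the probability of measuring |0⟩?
0.08916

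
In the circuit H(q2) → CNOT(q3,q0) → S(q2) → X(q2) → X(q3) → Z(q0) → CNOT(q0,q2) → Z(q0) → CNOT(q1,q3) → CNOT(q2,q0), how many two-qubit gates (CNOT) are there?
4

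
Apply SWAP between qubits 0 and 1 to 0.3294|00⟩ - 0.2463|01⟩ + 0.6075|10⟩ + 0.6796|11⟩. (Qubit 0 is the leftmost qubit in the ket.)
0.3294|00⟩ + 0.6075|01⟩ - 0.2463|10⟩ + 0.6796|11⟩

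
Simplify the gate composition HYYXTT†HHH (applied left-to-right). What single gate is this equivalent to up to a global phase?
Z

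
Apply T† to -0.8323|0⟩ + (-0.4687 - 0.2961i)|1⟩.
-0.8323|0⟩ + (-0.5408 + 0.122i)|1⟩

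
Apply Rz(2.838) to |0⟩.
(0.1512 - 0.9885i)|0⟩

Rz(2.838) = [[e^(−iθ/2), 0], [0, e^(iθ/2)]] with e^(±iθ/2) = cos(θ/2) ± i·sin(θ/2); θ = 2.838, cos(θ/2) ≈ 0.151214, sin(θ/2) ≈ 0.988501.
With a = amp(|0⟩) = 1 and b = amp(|1⟩) = 0:
new amp(|0⟩) = (0.151214 - 0.988501i)·a = (0.1512 - 0.9885i)
new amp(|1⟩) = (0.151214 + 0.988501i)·b = 0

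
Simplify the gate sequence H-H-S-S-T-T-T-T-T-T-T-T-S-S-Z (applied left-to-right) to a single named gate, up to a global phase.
Z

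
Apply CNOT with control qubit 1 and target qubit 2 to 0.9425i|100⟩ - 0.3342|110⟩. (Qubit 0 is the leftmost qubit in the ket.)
0.9425i|100⟩ - 0.3342|111⟩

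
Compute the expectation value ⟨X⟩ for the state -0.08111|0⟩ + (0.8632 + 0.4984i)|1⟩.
-0.14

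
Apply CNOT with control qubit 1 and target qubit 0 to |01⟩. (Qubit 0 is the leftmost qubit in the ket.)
|11⟩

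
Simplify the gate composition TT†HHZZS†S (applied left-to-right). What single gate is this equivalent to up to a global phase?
I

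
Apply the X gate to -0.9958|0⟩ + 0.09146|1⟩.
0.09146|0⟩ - 0.9958|1⟩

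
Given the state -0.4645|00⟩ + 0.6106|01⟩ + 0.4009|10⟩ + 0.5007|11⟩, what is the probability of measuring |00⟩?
0.2158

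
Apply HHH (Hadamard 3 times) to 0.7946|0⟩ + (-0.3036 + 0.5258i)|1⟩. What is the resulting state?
(0.3472 + 0.3718i)|0⟩ + (0.7765 - 0.3718i)|1⟩

H² = I, so H^3 = H: a single Hadamard. With (a, b) = (0.7946, (-0.3036 + 0.5258i)), H gives ((a + b)/√2, (a − b)/√2) = ((0.3472 + 0.3718i), (0.7765 - 0.3718i)).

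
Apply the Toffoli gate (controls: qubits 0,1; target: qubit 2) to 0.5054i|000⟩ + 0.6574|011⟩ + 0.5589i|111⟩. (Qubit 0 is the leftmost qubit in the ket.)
0.5054i|000⟩ + 0.6574|011⟩ + 0.5589i|110⟩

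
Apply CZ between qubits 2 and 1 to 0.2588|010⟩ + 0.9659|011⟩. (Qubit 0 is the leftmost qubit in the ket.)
0.2588|010⟩ - 0.9659|011⟩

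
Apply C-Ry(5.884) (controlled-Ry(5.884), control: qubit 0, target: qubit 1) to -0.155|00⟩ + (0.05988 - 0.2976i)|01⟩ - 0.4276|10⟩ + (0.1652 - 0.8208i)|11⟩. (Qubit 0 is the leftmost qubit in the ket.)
-0.155|00⟩ + (0.05988 - 0.2976i)|01⟩ + (0.3864 + 0.1627i)|10⟩ + (-0.2467 + 0.8045i)|11⟩

C-Ry(5.884) leaves the control-|0⟩ kets |00⟩, |01⟩ unchanged and applies Ry(5.884) to qubit 1 on the control-|1⟩ pair (|10⟩, |11⟩).
Ry(5.884) = [[cos(θ/2), −sin(θ/2)], [sin(θ/2), cos(θ/2)]]; θ = 5.884, cos(θ/2) ≈ -0.980147, sin(θ/2) ≈ 0.19827.
With a = amp(|10⟩) = -0.4276 and b = amp(|11⟩) = (0.1652 - 0.8208i):
new amp(|10⟩) = (-0.980147)·a + (-0.19827)·b = (0.3864 + 0.1627i)
new amp(|11⟩) = (0.19827)·a + (-0.980147)·b = (-0.2467 + 0.8045i)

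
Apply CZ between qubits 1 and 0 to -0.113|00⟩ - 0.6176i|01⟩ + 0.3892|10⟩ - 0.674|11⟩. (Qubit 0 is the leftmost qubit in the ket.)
-0.113|00⟩ - 0.6176i|01⟩ + 0.3892|10⟩ + 0.674|11⟩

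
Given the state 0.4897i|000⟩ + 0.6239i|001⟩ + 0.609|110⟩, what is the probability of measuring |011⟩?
0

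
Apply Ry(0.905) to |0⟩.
0.8994|0⟩ + 0.4372|1⟩

Ry(0.905) = [[cos(θ/2), −sin(θ/2)], [sin(θ/2), cos(θ/2)]]; θ = 0.905, cos(θ/2) ≈ 0.899357, sin(θ/2) ≈ 0.437215.
With a = amp(|0⟩) = 1 and b = amp(|1⟩) = 0:
new amp(|0⟩) = (0.899357)·a + (-0.437215)·b = 0.8994
new amp(|1⟩) = (0.437215)·a + (0.899357)·b = 0.4372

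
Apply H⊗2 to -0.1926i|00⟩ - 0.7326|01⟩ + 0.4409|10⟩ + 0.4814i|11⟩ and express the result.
(-0.1459 + 0.1444i)|00⟩ + (0.5868 - 0.337i)|01⟩ + (-0.5868 - 0.337i)|10⟩ + (0.1459 + 0.1444i)|11⟩

H⊗2 gives amp(|y⟩) = (1/2) Σ_x (−1)^(x·y) amp(|x⟩), where x·y is the number of positions in which both x and y have a 1.
|00⟩: (-0.1926i - 0.7326 + 0.4409 + 0.4814i)/2 = (-0.1459 + 0.1444i)
|01⟩: (-0.1926i + 0.7326 + 0.4409 - 0.4814i)/2 = (0.5868 - 0.337i)
|10⟩: (-0.1926i - 0.7326 - 0.4409 - 0.4814i)/2 = (-0.5868 - 0.337i)
|11⟩: (-0.1926i + 0.7326 - 0.4409 + 0.4814i)/2 = (0.1459 + 0.1444i)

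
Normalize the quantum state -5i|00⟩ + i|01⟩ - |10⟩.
-0.9623i|00⟩ + 0.1925i|01⟩ - 0.1925|10⟩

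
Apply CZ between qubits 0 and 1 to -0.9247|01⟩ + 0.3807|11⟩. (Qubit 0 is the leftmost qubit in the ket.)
-0.9247|01⟩ - 0.3807|11⟩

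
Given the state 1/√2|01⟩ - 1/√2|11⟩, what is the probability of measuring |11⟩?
1/2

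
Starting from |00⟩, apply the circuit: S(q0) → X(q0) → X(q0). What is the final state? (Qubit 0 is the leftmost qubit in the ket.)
|00⟩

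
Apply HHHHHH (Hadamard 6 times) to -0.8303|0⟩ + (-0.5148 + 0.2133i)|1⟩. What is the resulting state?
-0.8303|0⟩ + (-0.5148 + 0.2133i)|1⟩

H² = I, so an even number of Hadamards cancels: H^6 = I and the state is unchanged.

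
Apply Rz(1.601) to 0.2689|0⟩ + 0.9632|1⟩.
(0.1872 - 0.193i)|0⟩ + (0.6707 + 0.6913i)|1⟩

Rz(1.601) = [[e^(−iθ/2), 0], [0, e^(iθ/2)]] with e^(±iθ/2) = cos(θ/2) ± i·sin(θ/2); θ = 1.601, cos(θ/2) ≈ 0.696348, sin(θ/2) ≈ 0.717704.
With a = amp(|0⟩) = 0.2689 and b = amp(|1⟩) = 0.9632:
new amp(|0⟩) = (0.696348 - 0.717704i)·a = (0.1872 - 0.193i)
new amp(|1⟩) = (0.696348 + 0.717704i)·b = (0.6707 + 0.6913i)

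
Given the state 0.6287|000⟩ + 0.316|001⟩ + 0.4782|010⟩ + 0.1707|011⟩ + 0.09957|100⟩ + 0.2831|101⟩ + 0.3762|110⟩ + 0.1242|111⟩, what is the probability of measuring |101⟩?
0.08015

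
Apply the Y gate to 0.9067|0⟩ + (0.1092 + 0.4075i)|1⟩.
(0.4075 - 0.1092i)|0⟩ + 0.9067i|1⟩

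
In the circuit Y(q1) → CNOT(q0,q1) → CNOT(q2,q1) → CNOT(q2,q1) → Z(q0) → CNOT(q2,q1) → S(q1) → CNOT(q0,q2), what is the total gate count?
8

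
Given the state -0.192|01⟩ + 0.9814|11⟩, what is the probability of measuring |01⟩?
0.03686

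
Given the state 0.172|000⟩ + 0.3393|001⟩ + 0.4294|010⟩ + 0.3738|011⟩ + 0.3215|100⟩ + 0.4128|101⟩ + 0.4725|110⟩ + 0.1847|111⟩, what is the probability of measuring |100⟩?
0.1034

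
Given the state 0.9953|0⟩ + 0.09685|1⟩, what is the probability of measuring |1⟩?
0.00938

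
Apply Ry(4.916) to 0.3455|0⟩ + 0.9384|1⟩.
-0.8605|0⟩ - 0.5093|1⟩

Ry(4.916) = [[cos(θ/2), −sin(θ/2)], [sin(θ/2), cos(θ/2)]]; θ = 4.916, cos(θ/2) ≈ -0.775309, sin(θ/2) ≈ 0.631583.
With a = amp(|0⟩) = 0.3455 and b = amp(|1⟩) = 0.9384:
new amp(|0⟩) = (-0.775309)·a + (-0.631583)·b = -0.8605
new amp(|1⟩) = (0.631583)·a + (-0.775309)·b = -0.5093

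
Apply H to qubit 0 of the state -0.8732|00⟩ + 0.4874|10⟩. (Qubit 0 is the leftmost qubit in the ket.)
-0.2728|00⟩ - 0.9621|10⟩

H on qubit 0 mixes each pair of kets that differ only in qubit 0: amplitudes (a, b) of (|…0…⟩, |…1…⟩) become ((a + b)/√2, (a − b)/√2). Kets absent from the input have amplitude 0.
(|00⟩, |10⟩): (a, b) = (-0.8732, 0.4874) → (-0.2728, -0.9621)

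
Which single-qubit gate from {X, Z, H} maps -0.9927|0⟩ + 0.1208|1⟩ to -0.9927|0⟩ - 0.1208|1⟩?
Z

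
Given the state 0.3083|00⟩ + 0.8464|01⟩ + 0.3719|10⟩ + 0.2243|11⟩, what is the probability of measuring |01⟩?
0.7164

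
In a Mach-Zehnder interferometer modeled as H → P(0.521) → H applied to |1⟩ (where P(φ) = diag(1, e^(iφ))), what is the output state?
(0.06634 - 0.2489i)|0⟩ + (0.9337 + 0.2489i)|1⟩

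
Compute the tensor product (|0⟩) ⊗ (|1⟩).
|01⟩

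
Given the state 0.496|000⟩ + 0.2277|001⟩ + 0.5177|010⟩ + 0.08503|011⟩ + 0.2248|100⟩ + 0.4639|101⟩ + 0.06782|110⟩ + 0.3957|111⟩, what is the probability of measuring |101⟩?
0.2152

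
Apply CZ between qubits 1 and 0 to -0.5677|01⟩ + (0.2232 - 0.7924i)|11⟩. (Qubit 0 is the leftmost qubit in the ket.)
-0.5677|01⟩ + (-0.2232 + 0.7924i)|11⟩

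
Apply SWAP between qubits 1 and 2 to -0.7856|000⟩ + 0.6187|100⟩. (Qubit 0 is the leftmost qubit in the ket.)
-0.7856|000⟩ + 0.6187|100⟩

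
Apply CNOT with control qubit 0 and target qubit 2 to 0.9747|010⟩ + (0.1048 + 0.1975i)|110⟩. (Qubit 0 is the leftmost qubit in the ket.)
0.9747|010⟩ + (0.1048 + 0.1975i)|111⟩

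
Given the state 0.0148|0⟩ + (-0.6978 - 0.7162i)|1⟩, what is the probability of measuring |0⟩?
0.000219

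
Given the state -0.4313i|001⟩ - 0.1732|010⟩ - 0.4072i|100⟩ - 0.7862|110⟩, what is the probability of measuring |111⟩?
0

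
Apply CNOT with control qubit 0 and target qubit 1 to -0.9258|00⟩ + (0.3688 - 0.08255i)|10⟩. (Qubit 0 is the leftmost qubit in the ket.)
-0.9258|00⟩ + (0.3688 - 0.08255i)|11⟩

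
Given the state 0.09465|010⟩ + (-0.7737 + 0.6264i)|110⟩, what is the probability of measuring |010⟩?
0.008959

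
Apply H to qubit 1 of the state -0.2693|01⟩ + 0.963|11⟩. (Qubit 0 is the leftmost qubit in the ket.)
-0.1904|00⟩ + 0.1904|01⟩ + 0.6809|10⟩ - 0.6809|11⟩

H on qubit 1 mixes each pair of kets that differ only in qubit 1: amplitudes (a, b) of (|…0…⟩, |…1…⟩) become ((a + b)/√2, (a − b)/√2). Kets absent from the input have amplitude 0.
(|00⟩, |01⟩): (a, b) = (0, -0.2693) → (-0.1904, 0.1904)
(|10⟩, |11⟩): (a, b) = (0, 0.963) → (0.6809, -0.6809)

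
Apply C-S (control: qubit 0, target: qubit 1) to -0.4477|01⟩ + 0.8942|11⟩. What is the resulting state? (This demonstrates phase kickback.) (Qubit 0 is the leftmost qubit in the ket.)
-0.4477|01⟩ + 0.8942i|11⟩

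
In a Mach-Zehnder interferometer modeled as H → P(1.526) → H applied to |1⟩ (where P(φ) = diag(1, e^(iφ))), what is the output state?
(0.4776 - 0.4995i)|0⟩ + (0.5224 + 0.4995i)|1⟩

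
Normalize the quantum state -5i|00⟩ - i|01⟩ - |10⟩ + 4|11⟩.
-0.7625i|00⟩ - 0.1525i|01⟩ - 0.1525|10⟩ + 0.61|11⟩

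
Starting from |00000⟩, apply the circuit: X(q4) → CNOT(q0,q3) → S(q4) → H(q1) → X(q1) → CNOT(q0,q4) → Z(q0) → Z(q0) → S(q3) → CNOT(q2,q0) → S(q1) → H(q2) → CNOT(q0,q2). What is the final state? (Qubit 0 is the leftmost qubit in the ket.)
(1/2)i|00001⟩ + (1/2)i|00101⟩ - 1/2|01001⟩ - 1/2|01101⟩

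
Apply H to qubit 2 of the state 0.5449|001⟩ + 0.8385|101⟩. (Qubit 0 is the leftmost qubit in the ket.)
0.3853|000⟩ - 0.3853|001⟩ + 0.5929|100⟩ - 0.5929|101⟩

H on qubit 2 mixes each pair of kets that differ only in qubit 2: amplitudes (a, b) of (|…0…⟩, |…1…⟩) become ((a + b)/√2, (a − b)/√2). Kets absent from the input have amplitude 0.
(|000⟩, |001⟩): (a, b) = (0, 0.5449) → (0.3853, -0.3853)
(|100⟩, |101⟩): (a, b) = (0, 0.8385) → (0.5929, -0.5929)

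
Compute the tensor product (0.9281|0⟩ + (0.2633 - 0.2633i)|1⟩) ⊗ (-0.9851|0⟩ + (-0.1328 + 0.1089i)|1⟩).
-0.9143|00⟩ + (-0.1233 + 0.1011i)|01⟩ + (-0.2594 + 0.2594i)|10⟩ + (-0.006293 + 0.06364i)|11⟩

amp(|b₁b₂…⟩) = product of the factor amplitudes for bits b₁, b₂, …; only kets whose every factor amplitude is nonzero survive.
|00⟩: (0.9281)(-0.9851) = -0.9143
|01⟩: (0.9281)(-0.1328 + 0.1089i) = (-0.1233 + 0.1011i)
|10⟩: (0.2633 - 0.2633i)(-0.9851) = (-0.2594 + 0.2594i)
|11⟩: (0.2633 - 0.2633i)(-0.1328 + 0.1089i) = (-0.006293 + 0.06364i)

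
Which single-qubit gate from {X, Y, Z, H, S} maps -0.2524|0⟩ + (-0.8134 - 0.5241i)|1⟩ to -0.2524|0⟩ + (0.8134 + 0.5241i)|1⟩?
Z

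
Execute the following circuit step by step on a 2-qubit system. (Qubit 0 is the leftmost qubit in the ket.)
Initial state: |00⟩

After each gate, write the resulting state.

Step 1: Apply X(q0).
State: |10⟩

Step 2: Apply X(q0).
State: |00⟩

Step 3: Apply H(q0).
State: 1/√2|00⟩ + 1/√2|10⟩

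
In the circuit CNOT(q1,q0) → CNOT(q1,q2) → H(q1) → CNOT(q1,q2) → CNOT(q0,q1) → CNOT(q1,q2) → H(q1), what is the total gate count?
7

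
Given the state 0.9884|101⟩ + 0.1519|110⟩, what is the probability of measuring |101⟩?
0.9769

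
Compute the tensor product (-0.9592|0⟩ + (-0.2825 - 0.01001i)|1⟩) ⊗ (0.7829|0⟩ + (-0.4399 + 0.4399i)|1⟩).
-0.751|00⟩ + (0.422 - 0.422i)|01⟩ + (-0.2212 - 0.007837i)|10⟩ + (0.1287 - 0.1199i)|11⟩

amp(|b₁b₂…⟩) = product of the factor amplitudes for bits b₁, b₂, …; only kets whose every factor amplitude is nonzero survive.
|00⟩: (-0.9592)(0.7829) = -0.751
|01⟩: (-0.9592)(-0.4399 + 0.4399i) = (0.422 - 0.422i)
|10⟩: (-0.2825 - 0.01001i)(0.7829) = (-0.2212 - 0.007837i)
|11⟩: (-0.2825 - 0.01001i)(-0.4399 + 0.4399i) = (0.1287 - 0.1199i)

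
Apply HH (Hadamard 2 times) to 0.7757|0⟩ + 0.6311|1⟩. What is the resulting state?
0.7757|0⟩ + 0.6311|1⟩

H² = I, so an even number of Hadamards cancels: H^2 = I and the state is unchanged.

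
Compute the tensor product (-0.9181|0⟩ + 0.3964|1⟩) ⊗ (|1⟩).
-0.9181|01⟩ + 0.3964|11⟩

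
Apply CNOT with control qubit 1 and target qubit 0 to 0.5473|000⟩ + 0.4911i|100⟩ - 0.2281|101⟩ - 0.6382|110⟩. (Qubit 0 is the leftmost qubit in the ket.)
0.5473|000⟩ - 0.6382|010⟩ + 0.4911i|100⟩ - 0.2281|101⟩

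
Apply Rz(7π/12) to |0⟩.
(0.6088 - 0.7934i)|0⟩

Rz(7π/12) = [[e^(−iθ/2), 0], [0, e^(iθ/2)]] with e^(±iθ/2) = cos(θ/2) ± i·sin(θ/2); θ = 7π/12, cos(θ/2) ≈ 0.608761, sin(θ/2) ≈ 0.793353.
With a = amp(|0⟩) = 1 and b = amp(|1⟩) = 0:
new amp(|0⟩) = (0.608761 - 0.793353i)·a = (0.6088 - 0.7934i)
new amp(|1⟩) = (0.608761 + 0.793353i)·b = 0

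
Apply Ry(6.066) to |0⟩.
-0.9941|0⟩ + 0.1084|1⟩

Ry(6.066) = [[cos(θ/2), −sin(θ/2)], [sin(θ/2), cos(θ/2)]]; θ = 6.066, cos(θ/2) ≈ -0.99411, sin(θ/2) ≈ 0.108379.
With a = amp(|0⟩) = 1 and b = amp(|1⟩) = 0:
new amp(|0⟩) = (-0.99411)·a + (-0.108379)·b = -0.9941
new amp(|1⟩) = (0.108379)·a + (-0.99411)·b = 0.1084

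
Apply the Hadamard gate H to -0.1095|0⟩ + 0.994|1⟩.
0.6254|0⟩ - 0.7803|1⟩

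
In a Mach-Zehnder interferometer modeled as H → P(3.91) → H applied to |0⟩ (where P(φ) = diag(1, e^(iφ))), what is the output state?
(0.1405 - 0.3475i)|0⟩ + (0.8595 + 0.3475i)|1⟩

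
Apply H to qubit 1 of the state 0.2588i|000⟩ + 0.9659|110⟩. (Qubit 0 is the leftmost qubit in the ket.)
0.183i|000⟩ + 0.183i|010⟩ + 0.683|100⟩ - 0.683|110⟩

H on qubit 1 mixes each pair of kets that differ only in qubit 1: amplitudes (a, b) of (|…0…⟩, |…1…⟩) become ((a + b)/√2, (a − b)/√2). Kets absent from the input have amplitude 0.
(|000⟩, |010⟩): (a, b) = (0.2588i, 0) → (0.183i, 0.183i)
(|100⟩, |110⟩): (a, b) = (0, 0.9659) → (0.683, -0.683)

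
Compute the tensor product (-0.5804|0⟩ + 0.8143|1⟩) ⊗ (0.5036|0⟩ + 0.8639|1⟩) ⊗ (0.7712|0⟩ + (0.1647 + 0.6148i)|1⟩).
-0.2254|000⟩ + (-0.04814 - 0.1797i)|001⟩ - 0.3867|010⟩ + (-0.08258 - 0.3083i)|011⟩ + 0.3163|100⟩ + (0.06754 + 0.2521i)|101⟩ + 0.5425|110⟩ + (0.1159 + 0.4325i)|111⟩

amp(|b₁b₂…⟩) = product of the factor amplitudes for bits b₁, b₂, …; only kets whose every factor amplitude is nonzero survive.
|000⟩: (-0.5804)(0.5036)(0.7712) = -0.2254
|001⟩: (-0.5804)(0.5036)(0.1647 + 0.6148i) = (-0.04814 - 0.1797i)
|010⟩: (-0.5804)(0.8639)(0.7712) = -0.3867
|011⟩: (-0.5804)(0.8639)(0.1647 + 0.6148i) = (-0.08258 - 0.3083i)
|100⟩: (0.8143)(0.5036)(0.7712) = 0.3163
|101⟩: (0.8143)(0.5036)(0.1647 + 0.6148i) = (0.06754 + 0.2521i)
|110⟩: (0.8143)(0.8639)(0.7712) = 0.5425
|111⟩: (0.8143)(0.8639)(0.1647 + 0.6148i) = (0.1159 + 0.4325i)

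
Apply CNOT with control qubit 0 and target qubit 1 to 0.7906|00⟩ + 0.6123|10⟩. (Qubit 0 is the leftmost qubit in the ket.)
0.7906|00⟩ + 0.6123|11⟩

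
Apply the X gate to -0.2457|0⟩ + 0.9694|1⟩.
0.9694|0⟩ - 0.2457|1⟩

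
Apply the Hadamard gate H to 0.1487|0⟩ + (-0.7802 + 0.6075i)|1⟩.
(-0.4465 + 0.4296i)|0⟩ + (0.6568 - 0.4296i)|1⟩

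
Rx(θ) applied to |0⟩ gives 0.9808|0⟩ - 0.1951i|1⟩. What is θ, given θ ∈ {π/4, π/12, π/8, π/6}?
π/8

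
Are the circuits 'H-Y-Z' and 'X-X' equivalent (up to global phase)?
No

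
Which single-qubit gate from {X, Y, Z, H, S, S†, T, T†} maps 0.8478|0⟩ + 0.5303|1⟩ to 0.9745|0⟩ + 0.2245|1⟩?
H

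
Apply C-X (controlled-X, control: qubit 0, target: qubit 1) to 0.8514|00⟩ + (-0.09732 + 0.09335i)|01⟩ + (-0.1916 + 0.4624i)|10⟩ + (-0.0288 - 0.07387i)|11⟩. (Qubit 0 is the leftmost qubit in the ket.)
0.8514|00⟩ + (-0.09732 + 0.09335i)|01⟩ + (-0.0288 - 0.07387i)|10⟩ + (-0.1916 + 0.4624i)|11⟩

C-X leaves the control-|0⟩ kets |00⟩, |01⟩ unchanged and applies X to qubit 1 on the control-|1⟩ pair (|10⟩, |11⟩).
X = [[0, 1], [1, 0]].
With a = amp(|10⟩) = (-0.1916 + 0.4624i) and b = amp(|11⟩) = (-0.0288 - 0.07387i):
new amp(|10⟩) = (1)·b = (-0.0288 - 0.07387i)
new amp(|11⟩) = (1)·a = (-0.1916 + 0.4624i)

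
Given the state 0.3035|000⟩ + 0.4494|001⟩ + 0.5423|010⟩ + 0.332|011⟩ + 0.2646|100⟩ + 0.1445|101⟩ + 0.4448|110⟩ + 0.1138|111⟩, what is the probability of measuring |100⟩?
0.07001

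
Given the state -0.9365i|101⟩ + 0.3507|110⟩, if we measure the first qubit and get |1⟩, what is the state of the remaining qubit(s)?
-0.9365i|01⟩ + 0.3507|10⟩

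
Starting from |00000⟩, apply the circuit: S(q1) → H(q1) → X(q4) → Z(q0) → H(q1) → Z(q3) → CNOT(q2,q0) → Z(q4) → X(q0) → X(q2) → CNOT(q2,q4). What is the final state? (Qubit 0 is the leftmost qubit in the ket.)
-|10100⟩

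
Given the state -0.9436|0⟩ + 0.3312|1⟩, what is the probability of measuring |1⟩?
0.1097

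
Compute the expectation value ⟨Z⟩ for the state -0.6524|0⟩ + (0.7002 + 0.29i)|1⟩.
-0.1488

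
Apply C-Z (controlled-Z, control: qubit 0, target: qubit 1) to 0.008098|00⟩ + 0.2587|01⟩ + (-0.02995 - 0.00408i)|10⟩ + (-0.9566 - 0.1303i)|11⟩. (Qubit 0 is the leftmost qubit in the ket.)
0.008098|00⟩ + 0.2587|01⟩ + (-0.02995 - 0.00408i)|10⟩ + (0.9566 + 0.1303i)|11⟩

C-Z leaves the control-|0⟩ kets |00⟩, |01⟩ unchanged and applies Z to qubit 1 on the control-|1⟩ pair (|10⟩, |11⟩).
Z = [[1, 0], [0, -1]].
With a = amp(|10⟩) = (-0.02995 - 0.00408i) and b = amp(|11⟩) = (-0.9566 - 0.1303i):
new amp(|10⟩) = (1)·a = (-0.02995 - 0.00408i)
new amp(|11⟩) = (-1)·b = (0.9566 + 0.1303i)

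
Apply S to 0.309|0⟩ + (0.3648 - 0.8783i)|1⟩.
0.309|0⟩ + (0.8783 + 0.3648i)|1⟩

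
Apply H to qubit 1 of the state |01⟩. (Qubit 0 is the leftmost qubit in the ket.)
1/√2|00⟩ - 1/√2|01⟩

H on qubit 1 mixes each pair of kets that differ only in qubit 1: amplitudes (a, b) of (|…0…⟩, |…1…⟩) become ((a + b)/√2, (a − b)/√2). Kets absent from the input have amplitude 0.
(|00⟩, |01⟩): (a, b) = (0, 1) → (1/√2, -1/√2)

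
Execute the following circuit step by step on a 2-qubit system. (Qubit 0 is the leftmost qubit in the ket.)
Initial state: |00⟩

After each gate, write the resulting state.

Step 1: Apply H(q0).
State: 1/√2|00⟩ + 1/√2|10⟩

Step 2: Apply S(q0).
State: 1/√2|00⟩ + (1/√2)i|10⟩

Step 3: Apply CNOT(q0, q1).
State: 1/√2|00⟩ + (1/√2)i|11⟩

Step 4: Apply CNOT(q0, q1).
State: 1/√2|00⟩ + (1/√2)i|10⟩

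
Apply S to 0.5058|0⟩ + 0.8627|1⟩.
0.5058|0⟩ + 0.8627i|1⟩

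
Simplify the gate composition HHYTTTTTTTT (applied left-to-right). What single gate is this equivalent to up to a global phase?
Y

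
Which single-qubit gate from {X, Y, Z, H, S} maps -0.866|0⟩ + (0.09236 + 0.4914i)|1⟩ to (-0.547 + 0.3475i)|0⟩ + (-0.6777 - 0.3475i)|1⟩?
H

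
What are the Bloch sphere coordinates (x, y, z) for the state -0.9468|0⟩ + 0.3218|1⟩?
(-0.6094, 0, 0.7929)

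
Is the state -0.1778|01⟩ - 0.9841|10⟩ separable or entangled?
Entangled

Writing the state as a|00⟩ + b|01⟩ + c|10⟩ + d|11⟩, it is a product state iff ad − bc = 0.
Here (a, b, c, d) = (0, -0.1778, -0.9841, 0): ad − bc = (0)(0) − (-0.1778)(-0.9841) = -0.175 ≠ 0, so the state is entangled.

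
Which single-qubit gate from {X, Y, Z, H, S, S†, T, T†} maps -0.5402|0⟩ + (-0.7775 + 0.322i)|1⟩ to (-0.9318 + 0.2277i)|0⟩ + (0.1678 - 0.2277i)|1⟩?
H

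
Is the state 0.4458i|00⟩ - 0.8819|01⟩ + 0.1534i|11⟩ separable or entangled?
Entangled

Writing the state as a|00⟩ + b|01⟩ + c|10⟩ + d|11⟩, it is a product state iff ad − bc = 0.
Here (a, b, c, d) = (0.4458i, -0.8819, 0, 0.1534i): ad − bc = (0.4458i)(0.1534i) − (-0.8819)(0) = -0.06839 ≠ 0, so the state is entangled.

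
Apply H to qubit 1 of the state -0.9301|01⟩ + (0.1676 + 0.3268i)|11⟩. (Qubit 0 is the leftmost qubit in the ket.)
-0.6577|00⟩ + 0.6577|01⟩ + (0.1185 + 0.2311i)|10⟩ + (-0.1185 - 0.2311i)|11⟩

H on qubit 1 mixes each pair of kets that differ only in qubit 1: amplitudes (a, b) of (|…0…⟩, |…1…⟩) become ((a + b)/√2, (a − b)/√2). Kets absent from the input have amplitude 0.
(|00⟩, |01⟩): (a, b) = (0, -0.9301) → (-0.6577, 0.6577)
(|10⟩, |11⟩): (a, b) = (0, (0.1676 + 0.3268i)) → ((0.1185 + 0.2311i), (-0.1185 - 0.2311i))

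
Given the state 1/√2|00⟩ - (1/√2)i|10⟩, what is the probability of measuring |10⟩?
1/2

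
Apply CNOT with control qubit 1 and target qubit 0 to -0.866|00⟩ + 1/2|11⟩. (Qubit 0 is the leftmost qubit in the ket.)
-0.866|00⟩ + 1/2|01⟩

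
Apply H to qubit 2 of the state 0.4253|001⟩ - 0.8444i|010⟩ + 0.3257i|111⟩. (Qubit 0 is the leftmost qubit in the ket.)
0.3007|000⟩ - 0.3007|001⟩ - 0.5971i|010⟩ - 0.5971i|011⟩ + 0.2303i|110⟩ - 0.2303i|111⟩

H on qubit 2 mixes each pair of kets that differ only in qubit 2: amplitudes (a, b) of (|…0…⟩, |…1…⟩) become ((a + b)/√2, (a − b)/√2). Kets absent from the input have amplitude 0.
(|000⟩, |001⟩): (a, b) = (0, 0.4253) → (0.3007, -0.3007)
(|010⟩, |011⟩): (a, b) = (-0.8444i, 0) → (-0.5971i, -0.5971i)
(|110⟩, |111⟩): (a, b) = (0, 0.3257i) → (0.2303i, -0.2303i)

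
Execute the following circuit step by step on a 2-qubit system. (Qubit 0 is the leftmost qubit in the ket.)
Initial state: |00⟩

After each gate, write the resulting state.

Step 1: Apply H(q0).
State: 1/√2|00⟩ + 1/√2|10⟩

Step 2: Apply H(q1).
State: 1/2|00⟩ + 1/2|01⟩ + 1/2|10⟩ + 1/2|11⟩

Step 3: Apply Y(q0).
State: -(1/2)i|00⟩ - (1/2)i|01⟩ + (1/2)i|10⟩ + (1/2)i|11⟩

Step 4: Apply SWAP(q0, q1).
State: -(1/2)i|00⟩ + (1/2)i|01⟩ - (1/2)i|10⟩ + (1/2)i|11⟩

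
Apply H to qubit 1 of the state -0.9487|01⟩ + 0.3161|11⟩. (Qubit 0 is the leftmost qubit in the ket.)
-0.6708|00⟩ + 0.6708|01⟩ + 0.2235|10⟩ - 0.2235|11⟩

H on qubit 1 mixes each pair of kets that differ only in qubit 1: amplitudes (a, b) of (|…0…⟩, |…1…⟩) become ((a + b)/√2, (a − b)/√2). Kets absent from the input have amplitude 0.
(|00⟩, |01⟩): (a, b) = (0, -0.9487) → (-0.6708, 0.6708)
(|10⟩, |11⟩): (a, b) = (0, 0.3161) → (0.2235, -0.2235)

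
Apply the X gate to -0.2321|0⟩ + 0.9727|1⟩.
0.9727|0⟩ - 0.2321|1⟩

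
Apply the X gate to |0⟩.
|1⟩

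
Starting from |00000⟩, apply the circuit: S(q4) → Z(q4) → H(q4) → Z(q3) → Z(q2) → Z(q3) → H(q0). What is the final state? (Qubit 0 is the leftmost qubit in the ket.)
1/2|00000⟩ + 1/2|00001⟩ + 1/2|10000⟩ + 1/2|10001⟩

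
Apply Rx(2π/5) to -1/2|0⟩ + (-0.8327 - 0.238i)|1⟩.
(-0.5444 + 0.4894i)|0⟩ + (-0.6737 + 0.1013i)|1⟩

Rx(2π/5) = [[cos(θ/2), −i·sin(θ/2)], [−i·sin(θ/2), cos(θ/2)]]; θ = 2π/5, cos(θ/2) ≈ 0.809017, sin(θ/2) ≈ 0.587785.
With a = amp(|0⟩) = -1/2 and b = amp(|1⟩) = (-0.8327 - 0.238i):
new amp(|0⟩) = (0.809017)·a + (-0.587785i)·b = (-0.5444 + 0.4894i)
new amp(|1⟩) = (-0.587785i)·a + (0.809017)·b = (-0.6737 + 0.1013i)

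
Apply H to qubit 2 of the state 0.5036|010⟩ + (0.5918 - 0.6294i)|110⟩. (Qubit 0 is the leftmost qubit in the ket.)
0.3561|010⟩ + 0.3561|011⟩ + (0.4185 - 0.4451i)|110⟩ + (0.4185 - 0.4451i)|111⟩

H on qubit 2 mixes each pair of kets that differ only in qubit 2: amplitudes (a, b) of (|…0…⟩, |…1…⟩) become ((a + b)/√2, (a − b)/√2). Kets absent from the input have amplitude 0.
(|010⟩, |011⟩): (a, b) = (0.5036, 0) → (0.3561, 0.3561)
(|110⟩, |111⟩): (a, b) = ((0.5918 - 0.6294i), 0) → ((0.4185 - 0.4451i), (0.4185 - 0.4451i))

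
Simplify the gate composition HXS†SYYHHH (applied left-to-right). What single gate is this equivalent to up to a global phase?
Z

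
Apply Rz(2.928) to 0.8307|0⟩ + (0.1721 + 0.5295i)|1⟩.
(0.08855 - 0.826i)|0⟩ + (-0.5081 + 0.2276i)|1⟩

Rz(2.928) = [[e^(−iθ/2), 0], [0, e^(iθ/2)]] with e^(±iθ/2) = cos(θ/2) ± i·sin(θ/2); θ = 2.928, cos(θ/2) ≈ 0.106593, sin(θ/2) ≈ 0.994303.
With a = amp(|0⟩) = 0.8307 and b = amp(|1⟩) = (0.1721 + 0.5295i):
new amp(|0⟩) = (0.106593 - 0.994303i)·a = (0.08855 - 0.826i)
new amp(|1⟩) = (0.106593 + 0.994303i)·b = (-0.5081 + 0.2276i)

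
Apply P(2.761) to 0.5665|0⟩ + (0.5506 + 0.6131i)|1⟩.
0.5665|0⟩ + (-0.739 - 0.3647i)|1⟩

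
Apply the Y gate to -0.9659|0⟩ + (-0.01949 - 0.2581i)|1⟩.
(-0.2581 + 0.01949i)|0⟩ - 0.9659i|1⟩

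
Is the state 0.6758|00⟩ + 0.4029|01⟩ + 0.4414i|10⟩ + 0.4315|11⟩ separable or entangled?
Entangled

Writing the state as a|00⟩ + b|01⟩ + c|10⟩ + d|11⟩, it is a product state iff ad − bc = 0.
Here (a, b, c, d) = (0.6758, 0.4029, 0.4414i, 0.4315): ad − bc = (0.6758)(0.4315) − (0.4029)(0.4414i) = (0.2916 - 0.1778i) ≠ 0, so the state is entangled.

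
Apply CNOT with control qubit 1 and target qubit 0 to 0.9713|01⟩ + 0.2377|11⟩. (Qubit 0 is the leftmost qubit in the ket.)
0.2377|01⟩ + 0.9713|11⟩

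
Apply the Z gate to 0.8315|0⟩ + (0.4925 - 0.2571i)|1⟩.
0.8315|0⟩ + (-0.4925 + 0.2571i)|1⟩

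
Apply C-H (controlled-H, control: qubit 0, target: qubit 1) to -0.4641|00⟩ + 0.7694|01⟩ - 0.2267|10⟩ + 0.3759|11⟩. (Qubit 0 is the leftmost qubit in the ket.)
-0.4641|00⟩ + 0.7694|01⟩ + 0.1055|10⟩ - 0.4261|11⟩

C-H leaves the control-|0⟩ kets |00⟩, |01⟩ unchanged and applies H to qubit 1 on the control-|1⟩ pair (|10⟩, |11⟩).
H = [[1/√2, 1/√2], [1/√2, -1/√2]].
With a = amp(|10⟩) = -0.2267 and b = amp(|11⟩) = 0.3759:
new amp(|10⟩) = (1/√2)·a + (1/√2)·b = 0.1055
new amp(|11⟩) = (1/√2)·a + (-1/√2)·b = -0.4261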